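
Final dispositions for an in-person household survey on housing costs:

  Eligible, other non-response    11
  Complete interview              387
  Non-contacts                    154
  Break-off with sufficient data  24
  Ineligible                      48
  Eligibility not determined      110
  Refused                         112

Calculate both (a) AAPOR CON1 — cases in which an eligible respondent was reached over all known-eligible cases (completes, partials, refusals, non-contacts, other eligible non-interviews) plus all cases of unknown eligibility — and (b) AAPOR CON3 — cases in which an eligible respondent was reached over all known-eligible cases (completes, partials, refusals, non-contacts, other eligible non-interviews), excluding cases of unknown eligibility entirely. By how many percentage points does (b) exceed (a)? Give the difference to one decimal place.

10.7

Num → 387 + 24 + 112 + 11 = 534
Denominator → 387 + 24 + 112 + 154 + 11 + 110 = 798
CON1 = 534 / 798 = 0.6692
Denominator → 387 + 24 + 112 + 154 + 11 = 688
CON3 = 534 / 688 = 0.7762
Difference = 77.62 − 66.92 = 10.70 percentage points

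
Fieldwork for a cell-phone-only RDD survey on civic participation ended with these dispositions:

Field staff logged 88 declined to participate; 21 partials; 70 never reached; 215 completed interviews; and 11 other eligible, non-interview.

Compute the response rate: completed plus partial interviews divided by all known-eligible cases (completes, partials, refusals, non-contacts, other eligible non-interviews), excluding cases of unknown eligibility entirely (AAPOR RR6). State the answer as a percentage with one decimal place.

Top = 215 + 21 = 236
Denom = 215 + 21 + 88 + 70 + 11 = 405
RR6 = 236 / 405 = 0.5827

58.3%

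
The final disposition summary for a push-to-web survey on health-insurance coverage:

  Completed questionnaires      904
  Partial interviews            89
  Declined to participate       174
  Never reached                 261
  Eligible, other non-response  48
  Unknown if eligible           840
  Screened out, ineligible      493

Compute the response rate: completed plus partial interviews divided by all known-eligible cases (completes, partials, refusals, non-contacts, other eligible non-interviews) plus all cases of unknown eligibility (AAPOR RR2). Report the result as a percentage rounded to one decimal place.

42.9%

Num: 904 + 89 = 993
Base: 904 + 89 + 174 + 261 + 48 + 840 = 2316
RR2 = 993 / 2316 = 0.4288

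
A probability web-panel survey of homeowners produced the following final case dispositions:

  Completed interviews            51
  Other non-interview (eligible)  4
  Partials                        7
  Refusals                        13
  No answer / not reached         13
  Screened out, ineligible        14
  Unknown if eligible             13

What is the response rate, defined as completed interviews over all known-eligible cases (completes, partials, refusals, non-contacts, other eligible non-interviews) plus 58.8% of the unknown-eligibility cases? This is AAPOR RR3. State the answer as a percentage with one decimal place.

Numerator → 51
Determined eligible → 51 + 7 + 13 + 13 + 4 = 88
e × U → 0.5880 × 13 = 7.64
Denom → 88 + 7.64 = 95.64
RR3 = 51 / 95.64 = 0.5332

53.3%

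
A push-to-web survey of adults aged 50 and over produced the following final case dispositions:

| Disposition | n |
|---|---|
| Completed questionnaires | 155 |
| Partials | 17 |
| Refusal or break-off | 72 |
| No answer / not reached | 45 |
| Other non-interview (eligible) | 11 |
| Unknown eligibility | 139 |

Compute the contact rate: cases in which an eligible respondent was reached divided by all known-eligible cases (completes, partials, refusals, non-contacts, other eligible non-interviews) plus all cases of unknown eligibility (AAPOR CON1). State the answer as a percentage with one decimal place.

58.1%

Num: 155 + 17 + 72 + 11 = 255
Base: 155 + 17 + 72 + 45 + 11 + 139 = 439
CON1 = 255 / 439 = 0.5809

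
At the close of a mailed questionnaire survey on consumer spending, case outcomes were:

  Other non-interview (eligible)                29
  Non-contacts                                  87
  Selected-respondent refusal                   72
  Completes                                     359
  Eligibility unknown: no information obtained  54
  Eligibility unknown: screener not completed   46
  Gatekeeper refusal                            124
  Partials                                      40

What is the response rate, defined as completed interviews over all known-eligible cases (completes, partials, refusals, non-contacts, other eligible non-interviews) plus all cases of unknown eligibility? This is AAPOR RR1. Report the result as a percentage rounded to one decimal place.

Declined to participate = 124 + 72 = 196
Unknown if eligible = 46 + 54 = 100
Num → 359
Denominator → 359 + 40 + 196 + 87 + 29 + 100 = 811
RR1 = 359 / 811 = 0.4427

44.3%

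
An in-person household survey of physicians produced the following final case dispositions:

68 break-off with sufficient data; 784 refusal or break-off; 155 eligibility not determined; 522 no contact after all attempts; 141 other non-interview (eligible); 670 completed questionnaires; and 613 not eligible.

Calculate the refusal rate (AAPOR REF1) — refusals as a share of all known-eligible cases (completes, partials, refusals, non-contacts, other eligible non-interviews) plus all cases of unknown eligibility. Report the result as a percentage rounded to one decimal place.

Numerator = 784
Denom = 670 + 68 + 784 + 522 + 141 + 155 = 2340
REF1 = 784 / 2340 = 0.3350

33.5%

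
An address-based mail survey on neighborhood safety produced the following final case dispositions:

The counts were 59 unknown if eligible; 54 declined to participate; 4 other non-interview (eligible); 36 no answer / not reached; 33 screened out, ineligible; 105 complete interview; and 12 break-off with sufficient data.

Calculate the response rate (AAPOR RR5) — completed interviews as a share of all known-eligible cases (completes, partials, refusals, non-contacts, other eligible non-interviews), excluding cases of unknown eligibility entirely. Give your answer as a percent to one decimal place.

Top = 105
Denominator = 105 + 12 + 54 + 36 + 4 = 211
RR5 = 105 / 211 = 0.4976

49.8%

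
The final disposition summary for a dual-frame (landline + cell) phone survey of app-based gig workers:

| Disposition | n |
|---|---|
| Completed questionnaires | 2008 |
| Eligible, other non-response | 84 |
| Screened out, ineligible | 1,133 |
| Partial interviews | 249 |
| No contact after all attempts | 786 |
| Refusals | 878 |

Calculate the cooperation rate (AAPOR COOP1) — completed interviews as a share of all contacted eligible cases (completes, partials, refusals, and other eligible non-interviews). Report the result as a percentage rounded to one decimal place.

Numerator: 2008
Denominator: 2008 + 249 + 878 + 84 = 3219
COOP1 = 2008 / 3219 = 0.6238

62.4%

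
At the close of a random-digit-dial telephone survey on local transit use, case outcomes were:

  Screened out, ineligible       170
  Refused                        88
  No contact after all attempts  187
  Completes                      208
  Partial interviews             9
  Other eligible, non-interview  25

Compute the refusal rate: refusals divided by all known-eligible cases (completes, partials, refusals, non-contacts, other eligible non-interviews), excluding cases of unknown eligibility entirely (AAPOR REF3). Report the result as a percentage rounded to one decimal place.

17.0%

Numerator = 88
Base = 208 + 9 + 88 + 187 + 25 = 517
REF3 = 88 / 517 = 0.1702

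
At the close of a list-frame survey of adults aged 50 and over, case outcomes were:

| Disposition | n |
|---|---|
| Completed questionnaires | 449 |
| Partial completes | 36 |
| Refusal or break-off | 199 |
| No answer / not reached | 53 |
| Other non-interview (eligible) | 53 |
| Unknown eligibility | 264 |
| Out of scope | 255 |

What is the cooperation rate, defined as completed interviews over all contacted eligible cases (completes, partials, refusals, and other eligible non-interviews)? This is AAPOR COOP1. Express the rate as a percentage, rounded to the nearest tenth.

Numerator → 449
Base → 449 + 36 + 199 + 53 = 737
COOP1 = 449 / 737 = 0.6092

60.9%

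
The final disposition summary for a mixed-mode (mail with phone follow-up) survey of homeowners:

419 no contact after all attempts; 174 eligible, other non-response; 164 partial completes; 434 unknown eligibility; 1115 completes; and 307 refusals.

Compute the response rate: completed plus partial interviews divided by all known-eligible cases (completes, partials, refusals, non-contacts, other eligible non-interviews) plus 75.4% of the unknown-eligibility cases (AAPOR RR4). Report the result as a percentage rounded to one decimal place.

Numerator = 1115 + 164 = 1279
Known eligible = 1115 + 164 + 307 + 419 + 174 = 2179
Eligible share of unknowns = 0.7540 × 434 = 327.24
Denom = 2179 + 327.24 = 2506.24
RR4 = 1279 / 2506.24 = 0.5103

51.0%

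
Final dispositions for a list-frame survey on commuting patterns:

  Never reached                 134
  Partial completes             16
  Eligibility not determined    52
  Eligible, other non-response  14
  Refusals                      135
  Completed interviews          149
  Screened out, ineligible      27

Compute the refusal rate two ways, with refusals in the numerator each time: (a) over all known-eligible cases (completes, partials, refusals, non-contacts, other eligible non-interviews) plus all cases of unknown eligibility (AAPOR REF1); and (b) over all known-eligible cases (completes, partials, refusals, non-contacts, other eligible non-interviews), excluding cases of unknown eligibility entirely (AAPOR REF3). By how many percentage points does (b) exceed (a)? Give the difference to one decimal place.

3.1

Num = 135
Base = 149 + 16 + 135 + 134 + 14 + 52 = 500
REF1 = 135 / 500 = 0.2700
Base = 149 + 16 + 135 + 134 + 14 = 448
REF3 = 135 / 448 = 0.3013
Difference = 30.13 − 27.00 = 3.13 percentage points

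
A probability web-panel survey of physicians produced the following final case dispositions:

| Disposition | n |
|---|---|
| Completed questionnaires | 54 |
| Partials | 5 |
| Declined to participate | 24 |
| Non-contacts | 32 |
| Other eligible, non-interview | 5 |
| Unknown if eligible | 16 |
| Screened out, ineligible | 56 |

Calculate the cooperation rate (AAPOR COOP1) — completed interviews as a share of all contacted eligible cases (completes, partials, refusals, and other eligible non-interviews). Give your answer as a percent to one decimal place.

61.4%

Numerator = 54
Denom = 54 + 5 + 24 + 5 = 88
COOP1 = 54 / 88 = 0.6136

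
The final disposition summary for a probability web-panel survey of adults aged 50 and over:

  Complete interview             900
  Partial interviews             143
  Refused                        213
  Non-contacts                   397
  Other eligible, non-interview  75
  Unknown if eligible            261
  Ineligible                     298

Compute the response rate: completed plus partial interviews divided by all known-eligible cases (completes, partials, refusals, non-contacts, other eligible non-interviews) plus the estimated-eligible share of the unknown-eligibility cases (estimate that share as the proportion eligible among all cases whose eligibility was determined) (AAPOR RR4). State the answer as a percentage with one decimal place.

53.5%

Num = 900 + 143 = 1043
Known eligible = 900 + 143 + 213 + 397 + 75 = 1728
e = 1728 / (1728 + 298) = 1728 / 2026 = 0.8529
Eligible share of unknowns = 0.8529 × 261 = 222.61
Denom = 1728 + 222.61 = 1950.61
RR4 = 1043 / 1950.61 = 0.5347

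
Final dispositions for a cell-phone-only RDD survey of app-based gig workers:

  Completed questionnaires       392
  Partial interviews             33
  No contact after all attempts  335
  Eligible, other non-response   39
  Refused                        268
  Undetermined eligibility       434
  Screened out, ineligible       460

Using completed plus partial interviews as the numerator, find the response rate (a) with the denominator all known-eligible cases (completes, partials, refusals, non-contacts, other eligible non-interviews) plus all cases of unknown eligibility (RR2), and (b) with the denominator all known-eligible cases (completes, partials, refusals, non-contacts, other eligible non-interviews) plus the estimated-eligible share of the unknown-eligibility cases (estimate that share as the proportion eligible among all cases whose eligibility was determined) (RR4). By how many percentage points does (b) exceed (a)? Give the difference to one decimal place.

2.7

Top = 392 + 33 = 425
Denominator = 392 + 33 + 268 + 335 + 39 + 434 = 1501
RR2 = 425 / 1501 = 0.2831
Eligible (known) = 392 + 33 + 268 + 335 + 39 = 1067
e = 1067 / (1067 + 460) = 1067 / 1527 = 0.6988
Estimated eligible among unknowns = 0.6988 × 434 = 303.28
Denominator = 1067 + 303.28 = 1370.28
RR4 = 425 / 1370.28 = 0.3102
Difference = 31.02 − 28.31 = 2.71 percentage points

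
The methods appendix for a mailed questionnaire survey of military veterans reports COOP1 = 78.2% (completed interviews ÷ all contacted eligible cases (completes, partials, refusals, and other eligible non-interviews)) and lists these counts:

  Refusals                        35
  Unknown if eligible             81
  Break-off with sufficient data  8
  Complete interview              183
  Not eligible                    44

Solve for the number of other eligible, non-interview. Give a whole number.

COOP1 = 183 / D = 0.782
D = 183 / 0.782 = 234.0
Remaining denominator categories sum to 226
other eligible, non-interview = 234.0 − 226 ≈ 8

8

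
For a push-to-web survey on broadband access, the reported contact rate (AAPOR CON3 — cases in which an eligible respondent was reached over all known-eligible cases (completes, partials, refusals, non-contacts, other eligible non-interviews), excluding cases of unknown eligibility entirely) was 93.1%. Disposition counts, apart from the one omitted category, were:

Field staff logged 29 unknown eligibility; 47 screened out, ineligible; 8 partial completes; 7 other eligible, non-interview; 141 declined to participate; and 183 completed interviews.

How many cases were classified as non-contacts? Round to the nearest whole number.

Num = 183 + 8 + 141 + 7 = 339
CON3 = 339 / D = 0.931
D = 339 / 0.931 = 364.1
Other denominator terms total 339
non-contacts = 364.1 − 339 ≈ 25

25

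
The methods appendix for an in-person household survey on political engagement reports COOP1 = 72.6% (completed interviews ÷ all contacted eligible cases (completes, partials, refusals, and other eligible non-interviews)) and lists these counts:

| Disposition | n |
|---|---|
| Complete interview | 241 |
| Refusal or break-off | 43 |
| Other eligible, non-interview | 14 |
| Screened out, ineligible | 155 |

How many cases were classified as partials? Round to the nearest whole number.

COOP1 = 241 / D = 0.726
D = 241 / 0.726 = 332.0
Remaining denominator categories sum to 298
partials = 332.0 − 298 ≈ 34

34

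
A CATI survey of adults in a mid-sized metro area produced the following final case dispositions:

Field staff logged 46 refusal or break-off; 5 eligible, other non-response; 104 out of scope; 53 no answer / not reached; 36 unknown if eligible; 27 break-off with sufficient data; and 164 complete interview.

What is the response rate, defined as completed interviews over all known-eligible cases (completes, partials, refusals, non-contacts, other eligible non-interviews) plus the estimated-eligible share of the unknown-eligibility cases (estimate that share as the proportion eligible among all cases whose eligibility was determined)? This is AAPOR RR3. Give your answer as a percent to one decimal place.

51.0%

Numerator → 164
Determined eligible → 164 + 27 + 46 + 53 + 5 = 295
e = 295 / (295 + 104) = 295 / 399 = 0.7393
e × U → 0.7393 × 36 = 26.61
Denom → 295 + 26.61 = 321.61
RR3 = 164 / 321.61 = 0.5099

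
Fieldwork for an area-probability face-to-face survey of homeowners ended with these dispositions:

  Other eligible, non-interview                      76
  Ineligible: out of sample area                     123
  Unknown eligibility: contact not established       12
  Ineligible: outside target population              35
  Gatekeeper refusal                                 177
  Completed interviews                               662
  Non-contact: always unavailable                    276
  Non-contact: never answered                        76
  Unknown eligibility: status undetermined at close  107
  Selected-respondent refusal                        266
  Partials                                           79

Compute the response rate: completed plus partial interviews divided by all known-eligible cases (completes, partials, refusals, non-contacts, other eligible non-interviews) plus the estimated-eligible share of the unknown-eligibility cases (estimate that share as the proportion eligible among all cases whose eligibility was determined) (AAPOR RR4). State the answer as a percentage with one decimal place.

43.1%

Refused = 177 + 266 = 443
No contact after all attempts = 76 + 276 = 352
Undetermined eligibility = 12 + 107 = 119
Out of scope = 35 + 123 = 158
Numerator → 662 + 79 = 741
Known eligible → 662 + 79 + 443 + 352 + 76 = 1612
e = 1612 / (1612 + 158) = 1612 / 1770 = 0.9107
Estimated eligible among unknowns → 0.9107 × 119 = 108.37
Base → 1612 + 108.37 = 1720.37
RR4 = 741 / 1720.37 = 0.4307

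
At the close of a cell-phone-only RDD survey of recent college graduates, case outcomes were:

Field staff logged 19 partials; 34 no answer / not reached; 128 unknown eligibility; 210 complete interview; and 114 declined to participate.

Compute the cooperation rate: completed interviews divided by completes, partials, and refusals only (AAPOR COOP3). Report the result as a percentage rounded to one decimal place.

61.2%

Num → 210
Denom → 210 + 19 + 114 = 343
COOP3 = 210 / 343 = 0.6122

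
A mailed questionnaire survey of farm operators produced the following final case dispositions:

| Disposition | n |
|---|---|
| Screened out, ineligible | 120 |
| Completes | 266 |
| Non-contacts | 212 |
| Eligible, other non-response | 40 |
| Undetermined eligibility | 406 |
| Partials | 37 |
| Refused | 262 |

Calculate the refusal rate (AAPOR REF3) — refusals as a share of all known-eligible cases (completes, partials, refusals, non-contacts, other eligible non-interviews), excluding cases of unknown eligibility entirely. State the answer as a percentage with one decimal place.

32.1%

Top = 262
Base = 266 + 37 + 262 + 212 + 40 = 817
REF3 = 262 / 817 = 0.3207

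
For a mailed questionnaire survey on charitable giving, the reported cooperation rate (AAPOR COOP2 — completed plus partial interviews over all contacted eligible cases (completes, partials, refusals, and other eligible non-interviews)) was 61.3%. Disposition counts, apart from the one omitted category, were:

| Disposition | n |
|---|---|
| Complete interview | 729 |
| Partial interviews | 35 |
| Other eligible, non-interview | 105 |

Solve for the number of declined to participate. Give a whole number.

Numerator = 729 + 35 = 764
COOP2 = 764 / D = 0.613
D = 764 / 0.613 = 1246.3
Other denominator terms total 869
declined to participate = 1246.3 − 869 ≈ 377

377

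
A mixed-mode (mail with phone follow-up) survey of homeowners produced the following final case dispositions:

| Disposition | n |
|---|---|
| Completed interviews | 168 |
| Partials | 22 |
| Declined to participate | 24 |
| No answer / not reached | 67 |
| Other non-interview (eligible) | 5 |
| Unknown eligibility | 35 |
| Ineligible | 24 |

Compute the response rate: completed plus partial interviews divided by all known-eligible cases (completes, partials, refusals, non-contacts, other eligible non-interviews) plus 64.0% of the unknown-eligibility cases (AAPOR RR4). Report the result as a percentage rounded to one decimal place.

61.6%

Top = 168 + 22 = 190
Known eligible = 168 + 22 + 24 + 67 + 5 = 286
e × U = 0.6400 × 35 = 22.40
Denominator = 286 + 22.40 = 308.40
RR4 = 190 / 308.40 = 0.6161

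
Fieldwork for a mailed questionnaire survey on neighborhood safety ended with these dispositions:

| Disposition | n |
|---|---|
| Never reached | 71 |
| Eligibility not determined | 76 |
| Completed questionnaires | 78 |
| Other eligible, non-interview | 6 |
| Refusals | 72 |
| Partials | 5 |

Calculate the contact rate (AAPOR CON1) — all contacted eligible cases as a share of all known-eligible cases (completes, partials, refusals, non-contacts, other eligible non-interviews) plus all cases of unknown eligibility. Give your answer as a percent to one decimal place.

52.3%

Num → 78 + 5 + 72 + 6 = 161
Denom → 78 + 5 + 72 + 71 + 6 + 76 = 308
CON1 = 161 / 308 = 0.5227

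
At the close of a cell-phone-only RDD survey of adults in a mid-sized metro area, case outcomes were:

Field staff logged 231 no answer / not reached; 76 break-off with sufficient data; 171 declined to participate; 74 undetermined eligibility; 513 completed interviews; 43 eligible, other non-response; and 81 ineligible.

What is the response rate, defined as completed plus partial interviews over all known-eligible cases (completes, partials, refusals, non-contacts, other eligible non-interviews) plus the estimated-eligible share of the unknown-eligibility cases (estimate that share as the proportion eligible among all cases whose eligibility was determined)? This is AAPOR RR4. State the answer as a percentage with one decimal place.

53.4%

Top: 513 + 76 = 589
Determined eligible: 513 + 76 + 171 + 231 + 43 = 1034
e = 1034 / (1034 + 81) = 1034 / 1115 = 0.9274
Estimated eligible among unknowns: 0.9274 × 74 = 68.63
Denominator: 1034 + 68.63 = 1102.63
RR4 = 589 / 1102.63 = 0.5342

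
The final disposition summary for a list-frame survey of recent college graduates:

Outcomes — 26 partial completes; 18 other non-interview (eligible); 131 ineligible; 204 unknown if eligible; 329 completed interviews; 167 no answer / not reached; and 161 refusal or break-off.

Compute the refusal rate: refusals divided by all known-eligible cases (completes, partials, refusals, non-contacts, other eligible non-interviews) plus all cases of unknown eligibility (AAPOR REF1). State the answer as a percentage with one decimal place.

Top → 161
Denominator → 329 + 26 + 161 + 167 + 18 + 204 = 905
REF1 = 161 / 905 = 0.1779

17.8%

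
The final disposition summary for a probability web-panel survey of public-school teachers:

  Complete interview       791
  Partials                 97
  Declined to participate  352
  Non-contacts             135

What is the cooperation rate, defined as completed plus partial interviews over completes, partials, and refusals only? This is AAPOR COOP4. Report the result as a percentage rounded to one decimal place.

71.6%

Num = 791 + 97 = 888
Denom = 791 + 97 + 352 = 1240
COOP4 = 888 / 1240 = 0.7161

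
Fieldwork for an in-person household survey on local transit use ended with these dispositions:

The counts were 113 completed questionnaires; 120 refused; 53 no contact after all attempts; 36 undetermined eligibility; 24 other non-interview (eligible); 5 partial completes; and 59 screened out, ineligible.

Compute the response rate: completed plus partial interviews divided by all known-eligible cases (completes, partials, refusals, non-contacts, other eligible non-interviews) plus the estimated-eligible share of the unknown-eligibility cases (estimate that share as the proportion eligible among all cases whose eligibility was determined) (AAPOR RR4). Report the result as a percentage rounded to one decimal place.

Num = 113 + 5 = 118
Determined eligible = 113 + 5 + 120 + 53 + 24 = 315
e = 315 / (315 + 59) = 315 / 374 = 0.8422
Eligible share of unknowns = 0.8422 × 36 = 30.32
Base = 315 + 30.32 = 345.32
RR4 = 118 / 345.32 = 0.3417

34.2%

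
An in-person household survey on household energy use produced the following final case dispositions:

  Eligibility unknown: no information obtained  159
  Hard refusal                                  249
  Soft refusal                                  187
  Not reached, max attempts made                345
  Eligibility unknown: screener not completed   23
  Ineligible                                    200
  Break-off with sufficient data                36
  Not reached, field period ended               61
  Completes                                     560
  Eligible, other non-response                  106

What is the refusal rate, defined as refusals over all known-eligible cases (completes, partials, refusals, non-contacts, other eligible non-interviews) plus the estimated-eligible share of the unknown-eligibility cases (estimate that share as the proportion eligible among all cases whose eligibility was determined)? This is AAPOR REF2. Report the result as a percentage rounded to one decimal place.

25.6%

Refusal or break-off = 249 + 187 = 436
Never reached = 61 + 345 = 406
Eligibility not determined = 23 + 159 = 182
Num → 436
Eligible (known) → 560 + 36 + 436 + 406 + 106 = 1544
e = 1544 / (1544 + 200) = 1544 / 1744 = 0.8853
Eligible share of unknowns → 0.8853 × 182 = 161.12
Base → 1544 + 161.12 = 1705.12
REF2 = 436 / 1705.12 = 0.2557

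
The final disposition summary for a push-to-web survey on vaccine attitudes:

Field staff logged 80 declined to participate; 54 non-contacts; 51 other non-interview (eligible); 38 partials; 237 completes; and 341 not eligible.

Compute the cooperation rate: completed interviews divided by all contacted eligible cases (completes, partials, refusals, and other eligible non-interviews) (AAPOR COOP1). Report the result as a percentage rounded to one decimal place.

58.4%

Top = 237
Base = 237 + 38 + 80 + 51 = 406
COOP1 = 237 / 406 = 0.5837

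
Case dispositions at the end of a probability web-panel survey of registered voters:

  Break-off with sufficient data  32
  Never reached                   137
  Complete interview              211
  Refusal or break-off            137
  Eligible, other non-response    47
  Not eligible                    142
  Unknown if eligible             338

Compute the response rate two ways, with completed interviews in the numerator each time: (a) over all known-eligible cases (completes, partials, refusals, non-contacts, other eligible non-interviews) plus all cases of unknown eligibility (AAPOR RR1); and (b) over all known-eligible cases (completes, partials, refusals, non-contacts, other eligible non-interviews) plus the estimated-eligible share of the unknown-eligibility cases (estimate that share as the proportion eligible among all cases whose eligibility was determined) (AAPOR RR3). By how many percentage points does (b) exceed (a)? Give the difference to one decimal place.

1.9

Top → 211
Base → 211 + 32 + 137 + 137 + 47 + 338 = 902
RR1 = 211 / 902 = 0.2339
Eligible (known) → 211 + 32 + 137 + 137 + 47 = 564
e = 564 / (564 + 142) = 564 / 706 = 0.7989
Estimated eligible among unknowns → 0.7989 × 338 = 270.03
Base → 564 + 270.03 = 834.03
RR3 = 211 / 834.03 = 0.2530
Difference = 25.30 − 23.39 = 1.91 percentage points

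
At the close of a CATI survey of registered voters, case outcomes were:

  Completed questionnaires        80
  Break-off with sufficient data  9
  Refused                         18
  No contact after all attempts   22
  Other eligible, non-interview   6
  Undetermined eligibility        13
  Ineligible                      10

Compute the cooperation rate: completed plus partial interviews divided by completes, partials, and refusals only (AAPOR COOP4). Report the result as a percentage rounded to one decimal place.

Top = 80 + 9 = 89
Base = 80 + 9 + 18 = 107
COOP4 = 89 / 107 = 0.8318

83.2%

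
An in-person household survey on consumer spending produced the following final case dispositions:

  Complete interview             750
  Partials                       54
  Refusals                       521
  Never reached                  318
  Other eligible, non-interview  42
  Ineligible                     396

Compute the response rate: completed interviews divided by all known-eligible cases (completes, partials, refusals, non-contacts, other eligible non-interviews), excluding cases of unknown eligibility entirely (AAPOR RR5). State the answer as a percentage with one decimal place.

Numerator: 750
Denom: 750 + 54 + 521 + 318 + 42 = 1685
RR5 = 750 / 1685 = 0.4451

44.5%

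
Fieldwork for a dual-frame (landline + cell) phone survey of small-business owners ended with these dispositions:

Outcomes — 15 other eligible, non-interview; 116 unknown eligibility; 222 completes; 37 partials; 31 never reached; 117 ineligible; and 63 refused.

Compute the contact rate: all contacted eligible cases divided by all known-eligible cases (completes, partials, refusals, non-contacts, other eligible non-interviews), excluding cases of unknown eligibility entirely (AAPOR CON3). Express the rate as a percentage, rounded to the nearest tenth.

91.6%

Top = 222 + 37 + 63 + 15 = 337
Denominator = 222 + 37 + 63 + 31 + 15 = 368
CON3 = 337 / 368 = 0.9158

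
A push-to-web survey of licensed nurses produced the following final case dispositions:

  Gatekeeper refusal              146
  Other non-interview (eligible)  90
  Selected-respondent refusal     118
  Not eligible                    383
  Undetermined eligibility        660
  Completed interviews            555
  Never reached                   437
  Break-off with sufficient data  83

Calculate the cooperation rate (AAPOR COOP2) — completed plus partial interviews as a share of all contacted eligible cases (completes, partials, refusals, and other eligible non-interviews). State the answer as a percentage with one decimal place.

Refused = 146 + 118 = 264
Top → 555 + 83 = 638
Denom → 555 + 83 + 264 + 90 = 992
COOP2 = 638 / 992 = 0.6431

64.3%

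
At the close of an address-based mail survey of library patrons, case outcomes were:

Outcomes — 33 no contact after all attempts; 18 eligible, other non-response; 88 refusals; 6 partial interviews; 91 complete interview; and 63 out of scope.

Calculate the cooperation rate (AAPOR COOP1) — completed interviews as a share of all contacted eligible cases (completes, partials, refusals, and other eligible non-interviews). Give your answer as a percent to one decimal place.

44.8%

Numerator → 91
Denominator → 91 + 6 + 88 + 18 = 203
COOP1 = 91 / 203 = 0.4483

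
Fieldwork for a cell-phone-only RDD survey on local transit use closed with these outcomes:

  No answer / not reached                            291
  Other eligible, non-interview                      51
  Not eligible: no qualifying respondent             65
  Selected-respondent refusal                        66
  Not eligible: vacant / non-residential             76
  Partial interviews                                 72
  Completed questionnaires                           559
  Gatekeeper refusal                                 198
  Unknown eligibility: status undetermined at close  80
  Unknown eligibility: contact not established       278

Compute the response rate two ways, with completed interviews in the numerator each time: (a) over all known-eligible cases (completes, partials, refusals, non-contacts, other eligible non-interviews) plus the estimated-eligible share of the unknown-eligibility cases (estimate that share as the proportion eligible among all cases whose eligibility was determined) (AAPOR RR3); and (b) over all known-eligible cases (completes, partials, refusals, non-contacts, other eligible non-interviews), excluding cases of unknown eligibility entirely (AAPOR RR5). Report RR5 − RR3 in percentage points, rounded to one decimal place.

9.3

Refusals = 198 + 66 = 264
Eligibility not determined = 278 + 80 = 358
Not eligible = 65 + 76 = 141
Num: 559
Eligible (known): 559 + 72 + 264 + 291 + 51 = 1237
e = 1237 / (1237 + 141) = 1237 / 1378 = 0.8977
Estimated eligible among unknowns: 0.8977 × 358 = 321.38
Denom: 1237 + 321.38 = 1558.38
RR3 = 559 / 1558.38 = 0.3587
Denom: 559 + 72 + 264 + 291 + 51 = 1237
RR5 = 559 / 1237 = 0.4519
Difference = 45.19 − 35.87 = 9.32 percentage points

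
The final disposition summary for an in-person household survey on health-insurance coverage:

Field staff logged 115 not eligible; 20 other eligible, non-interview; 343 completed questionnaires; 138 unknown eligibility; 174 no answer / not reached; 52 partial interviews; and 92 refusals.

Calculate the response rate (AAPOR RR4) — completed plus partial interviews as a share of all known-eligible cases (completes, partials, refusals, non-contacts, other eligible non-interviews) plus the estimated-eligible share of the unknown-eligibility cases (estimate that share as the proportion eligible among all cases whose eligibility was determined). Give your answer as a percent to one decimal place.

49.4%

Num: 343 + 52 = 395
Determined eligible: 343 + 52 + 92 + 174 + 20 = 681
e = 681 / (681 + 115) = 681 / 796 = 0.8555
e × U: 0.8555 × 138 = 118.06
Base: 681 + 118.06 = 799.06
RR4 = 395 / 799.06 = 0.4943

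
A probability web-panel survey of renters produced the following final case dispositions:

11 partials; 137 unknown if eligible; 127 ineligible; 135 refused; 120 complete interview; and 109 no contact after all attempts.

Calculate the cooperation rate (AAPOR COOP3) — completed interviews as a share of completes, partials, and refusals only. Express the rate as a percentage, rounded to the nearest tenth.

Num: 120
Denom: 120 + 11 + 135 = 266
COOP3 = 120 / 266 = 0.4511

45.1%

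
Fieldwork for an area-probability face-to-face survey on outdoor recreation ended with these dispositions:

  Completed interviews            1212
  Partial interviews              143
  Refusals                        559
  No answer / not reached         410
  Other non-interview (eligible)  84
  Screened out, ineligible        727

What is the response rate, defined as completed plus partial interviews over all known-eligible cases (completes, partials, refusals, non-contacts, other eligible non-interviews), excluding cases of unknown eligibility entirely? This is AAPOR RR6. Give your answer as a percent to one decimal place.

Num = 1212 + 143 = 1355
Denom = 1212 + 143 + 559 + 410 + 84 = 2408
RR6 = 1355 / 2408 = 0.5627

56.3%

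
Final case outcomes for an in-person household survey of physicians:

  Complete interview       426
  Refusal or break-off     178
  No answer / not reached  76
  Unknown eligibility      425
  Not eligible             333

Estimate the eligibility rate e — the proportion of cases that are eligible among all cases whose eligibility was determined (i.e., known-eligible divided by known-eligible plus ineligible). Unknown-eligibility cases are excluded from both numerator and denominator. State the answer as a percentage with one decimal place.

Determined eligible = 426 + 178 + 76 = 680
e = 680 / (680 + 333) = 680 / 1013 = 0.6713

67.1%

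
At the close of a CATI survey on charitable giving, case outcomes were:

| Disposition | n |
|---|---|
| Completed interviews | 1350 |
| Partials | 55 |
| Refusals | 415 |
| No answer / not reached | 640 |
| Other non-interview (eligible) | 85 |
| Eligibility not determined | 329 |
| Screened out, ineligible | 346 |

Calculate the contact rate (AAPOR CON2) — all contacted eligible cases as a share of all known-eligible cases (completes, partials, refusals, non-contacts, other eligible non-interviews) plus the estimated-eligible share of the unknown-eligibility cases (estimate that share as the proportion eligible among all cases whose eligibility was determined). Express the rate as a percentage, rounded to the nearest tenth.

67.2%

Numerator → 1350 + 55 + 415 + 85 = 1905
Eligible (known) → 1350 + 55 + 415 + 640 + 85 = 2545
e = 2545 / (2545 + 346) = 2545 / 2891 = 0.8803
Eligible share of unknowns → 0.8803 × 329 = 289.62
Base → 2545 + 289.62 = 2834.62
CON2 = 1905 / 2834.62 = 0.6720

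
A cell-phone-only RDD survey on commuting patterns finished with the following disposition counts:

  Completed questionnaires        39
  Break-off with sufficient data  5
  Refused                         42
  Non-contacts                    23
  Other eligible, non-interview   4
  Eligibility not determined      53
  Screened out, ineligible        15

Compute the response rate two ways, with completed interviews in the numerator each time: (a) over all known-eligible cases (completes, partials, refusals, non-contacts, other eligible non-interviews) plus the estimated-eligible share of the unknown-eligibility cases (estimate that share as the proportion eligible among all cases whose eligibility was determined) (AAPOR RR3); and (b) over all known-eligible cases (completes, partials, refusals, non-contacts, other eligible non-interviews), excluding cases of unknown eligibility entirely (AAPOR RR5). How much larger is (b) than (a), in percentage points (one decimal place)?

Num: 39
Determined eligible: 39 + 5 + 42 + 23 + 4 = 113
e = 113 / (113 + 15) = 113 / 128 = 0.8828
Estimated eligible among unknowns: 0.8828 × 53 = 46.79
Denominator: 113 + 46.79 = 159.79
RR3 = 39 / 159.79 = 0.2441
Denominator: 39 + 5 + 42 + 23 + 4 = 113
RR5 = 39 / 113 = 0.3451
Difference = 34.51 − 24.41 = 10.10 percentage points

10.1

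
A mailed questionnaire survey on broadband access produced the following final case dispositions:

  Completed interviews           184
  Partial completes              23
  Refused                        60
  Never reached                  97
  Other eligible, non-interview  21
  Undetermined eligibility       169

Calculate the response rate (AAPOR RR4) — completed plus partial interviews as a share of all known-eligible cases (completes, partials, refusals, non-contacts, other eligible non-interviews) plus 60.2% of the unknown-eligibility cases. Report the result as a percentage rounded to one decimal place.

Num: 184 + 23 = 207
Determined eligible: 184 + 23 + 60 + 97 + 21 = 385
e × U: 0.6020 × 169 = 101.74
Denominator: 385 + 101.74 = 486.74
RR4 = 207 / 486.74 = 0.4253

42.5%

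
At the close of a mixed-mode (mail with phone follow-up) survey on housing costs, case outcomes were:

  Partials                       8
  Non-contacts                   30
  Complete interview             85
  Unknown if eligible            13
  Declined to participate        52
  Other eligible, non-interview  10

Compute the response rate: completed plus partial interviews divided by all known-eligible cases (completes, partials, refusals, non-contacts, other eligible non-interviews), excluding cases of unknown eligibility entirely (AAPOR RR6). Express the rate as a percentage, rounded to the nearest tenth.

50.3%

Top: 85 + 8 = 93
Base: 85 + 8 + 52 + 30 + 10 = 185
RR6 = 93 / 185 = 0.5027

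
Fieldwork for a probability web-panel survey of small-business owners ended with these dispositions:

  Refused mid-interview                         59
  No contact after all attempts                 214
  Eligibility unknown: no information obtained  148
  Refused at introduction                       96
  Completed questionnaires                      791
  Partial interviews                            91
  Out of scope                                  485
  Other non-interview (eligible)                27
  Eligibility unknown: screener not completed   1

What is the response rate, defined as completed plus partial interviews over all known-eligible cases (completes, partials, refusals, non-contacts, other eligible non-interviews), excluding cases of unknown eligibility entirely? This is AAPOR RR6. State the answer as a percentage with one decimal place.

69.0%

Refusal or break-off = 96 + 59 = 155
Undetermined eligibility = 1 + 148 = 149
Numerator → 791 + 91 = 882
Denom → 791 + 91 + 155 + 214 + 27 = 1278
RR6 = 882 / 1278 = 0.6901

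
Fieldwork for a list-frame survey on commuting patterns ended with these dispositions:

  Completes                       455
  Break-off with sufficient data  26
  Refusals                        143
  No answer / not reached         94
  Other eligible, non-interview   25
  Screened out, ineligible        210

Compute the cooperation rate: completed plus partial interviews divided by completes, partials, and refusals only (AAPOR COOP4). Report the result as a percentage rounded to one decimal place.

Num = 455 + 26 = 481
Base = 455 + 26 + 143 = 624
COOP4 = 481 / 624 = 0.7708

77.1%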